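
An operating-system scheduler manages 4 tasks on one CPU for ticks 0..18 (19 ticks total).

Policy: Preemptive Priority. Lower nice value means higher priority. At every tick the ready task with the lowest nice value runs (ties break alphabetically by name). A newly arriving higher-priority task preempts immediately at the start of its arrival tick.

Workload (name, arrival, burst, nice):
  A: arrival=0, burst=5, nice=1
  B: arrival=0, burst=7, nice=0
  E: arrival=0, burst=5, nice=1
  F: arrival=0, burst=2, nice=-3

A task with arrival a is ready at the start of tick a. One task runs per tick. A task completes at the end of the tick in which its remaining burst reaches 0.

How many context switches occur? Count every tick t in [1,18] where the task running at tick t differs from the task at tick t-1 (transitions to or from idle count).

context switches = 3

t=0: ready={A,B,E,F} → run F
t=1: ready={A,B,E,F} → run F
t=2: ready={A,B,E} → run B
t=3: ready={A,B,E} → run B
t=4: ready={A,B,E} → run B
t=5: ready={A,B,E} → run B
t=6: ready={A,B,E} → run B
t=7: ready={A,B,E} → run B
t=8: ready={A,B,E} → run B
t=9: ready={A,E} → run A
t=10: ready={A,E} → run A
t=11: ready={A,E} → run A
t=12: ready={A,E} → run A
t=13: ready={A,E} → run A
t=14: ready={E} → run E
t=15: ready={E} → run E
t=16: ready={E} → run E
t=17: ready={E} → run E
t=18: ready={E} → run E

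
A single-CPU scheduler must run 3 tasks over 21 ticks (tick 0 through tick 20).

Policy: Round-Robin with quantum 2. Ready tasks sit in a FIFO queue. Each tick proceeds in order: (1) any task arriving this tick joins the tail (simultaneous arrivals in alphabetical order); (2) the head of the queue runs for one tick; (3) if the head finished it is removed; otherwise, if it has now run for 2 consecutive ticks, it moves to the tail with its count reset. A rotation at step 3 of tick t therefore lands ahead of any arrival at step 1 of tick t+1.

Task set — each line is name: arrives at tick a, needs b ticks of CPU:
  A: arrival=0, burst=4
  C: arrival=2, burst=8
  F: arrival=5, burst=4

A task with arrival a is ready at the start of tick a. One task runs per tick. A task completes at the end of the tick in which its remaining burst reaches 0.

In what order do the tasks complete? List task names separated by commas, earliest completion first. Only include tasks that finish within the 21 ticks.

t=0: queue=[A] q_used=0 → run A
t=1: queue=[A] q_used=1 → run A
t=2: queue=[A,C] q_used=0 → run A
t=3: queue=[A,C] q_used=1 → run A
t=4: queue=[C] q_used=0 → run C
t=5: queue=[C,F] q_used=1 → run C
t=6: queue=[F,C] q_used=0 → run F
t=7: queue=[F,C] q_used=1 → run F
t=8: queue=[C,F] q_used=0 → run C
t=9: queue=[C,F] q_used=1 → run C
t=10: queue=[F,C] q_used=0 → run F
t=11: queue=[F,C] q_used=1 → run F
t=12: queue=[C] q_used=0 → run C
t=13: queue=[C] q_used=1 → run C
t=14: queue=[C] q_used=0 → run C
t=15: queue=[C] q_used=1 → run C
t=16: (idle)
t=17: (idle)
t=18: (idle)
t=19: (idle)
t=20: (idle)

completion order = A, F, C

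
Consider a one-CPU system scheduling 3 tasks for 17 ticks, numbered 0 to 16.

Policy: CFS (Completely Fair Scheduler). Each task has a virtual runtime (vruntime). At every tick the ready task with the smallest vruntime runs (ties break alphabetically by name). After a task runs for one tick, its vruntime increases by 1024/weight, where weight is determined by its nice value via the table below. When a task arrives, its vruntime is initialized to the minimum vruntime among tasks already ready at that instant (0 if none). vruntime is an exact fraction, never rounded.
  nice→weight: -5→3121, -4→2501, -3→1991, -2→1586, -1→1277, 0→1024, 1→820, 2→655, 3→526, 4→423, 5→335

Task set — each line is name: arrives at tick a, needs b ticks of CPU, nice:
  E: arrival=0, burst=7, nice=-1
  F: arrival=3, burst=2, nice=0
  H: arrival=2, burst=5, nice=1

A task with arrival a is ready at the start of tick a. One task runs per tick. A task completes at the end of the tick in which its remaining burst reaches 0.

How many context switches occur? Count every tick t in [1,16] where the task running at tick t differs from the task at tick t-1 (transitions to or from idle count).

context switches = 10

t=0: vr[E=0] → run E
t=1: vr[E=1024/1277] → run E
t=2: vr[E=2048/1277 H=2048/1277] → run E
t=3: vr[E=3072/1277 F=2048/1277 H=2048/1277] → run F
t=4: vr[E=3072/1277 F=3325/1277 H=2048/1277] → run H
t=5: vr[E=3072/1277 F=3325/1277 H=746752/261785] → run E
t=6: vr[E=4096/1277 F=3325/1277 H=746752/261785] → run F
t=7: vr[E=4096/1277 H=746752/261785] → run H
t=8: vr[E=4096/1277 H=1073664/261785] → run E
t=9: vr[E=5120/1277 H=1073664/261785] → run E
t=10: vr[E=6144/1277 H=1073664/261785] → run H
t=11: vr[E=6144/1277 H=1400576/261785] → run E
t=12: vr[H=1400576/261785] → run H
t=13: vr[H=1727488/261785] → run H
t=14: (idle)
t=15: (idle)
t=16: (idle)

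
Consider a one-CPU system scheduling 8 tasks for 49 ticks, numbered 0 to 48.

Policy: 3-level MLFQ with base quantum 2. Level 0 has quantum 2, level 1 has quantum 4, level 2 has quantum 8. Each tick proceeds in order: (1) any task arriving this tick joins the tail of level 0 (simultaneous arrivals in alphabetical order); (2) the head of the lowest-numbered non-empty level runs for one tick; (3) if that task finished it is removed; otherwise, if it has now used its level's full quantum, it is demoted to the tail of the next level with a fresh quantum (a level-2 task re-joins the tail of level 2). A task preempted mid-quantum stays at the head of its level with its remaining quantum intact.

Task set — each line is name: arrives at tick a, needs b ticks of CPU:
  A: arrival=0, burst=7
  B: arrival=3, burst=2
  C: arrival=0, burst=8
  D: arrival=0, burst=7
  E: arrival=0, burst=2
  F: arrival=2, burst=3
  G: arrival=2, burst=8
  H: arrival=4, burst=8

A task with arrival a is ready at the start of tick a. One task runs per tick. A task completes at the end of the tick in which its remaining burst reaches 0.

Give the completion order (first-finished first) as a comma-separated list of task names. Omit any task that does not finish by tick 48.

t=0: L0/L1/L2 = ACDE/-/- → run A
t=1: L0/L1/L2 = ACDE/-/- → run A
t=2: L0/L1/L2 = CDEFG/A/- → run C
t=3: L0/L1/L2 = CDEFGB/A/- → run C
t=4: L0/L1/L2 = DEFGBH/AC/- → run D
t=5: L0/L1/L2 = DEFGBH/AC/- → run D
t=6: L0/L1/L2 = EFGBH/ACD/- → run E
t=7: L0/L1/L2 = EFGBH/ACD/- → run E
t=8: L0/L1/L2 = FGBH/ACD/- → run F
t=9: L0/L1/L2 = FGBH/ACD/- → run F
t=10: L0/L1/L2 = GBH/ACDF/- → run G
t=11: L0/L1/L2 = GBH/ACDF/- → run G
t=12: L0/L1/L2 = BH/ACDFG/- → run B
t=13: L0/L1/L2 = BH/ACDFG/- → run B
t=14: L0/L1/L2 = H/ACDFG/- → run H
t=15: L0/L1/L2 = H/ACDFG/- → run H
t=16: L0/L1/L2 = -/ACDFGH/- → run A
t=17: L0/L1/L2 = -/ACDFGH/- → run A
t=18: L0/L1/L2 = -/ACDFGH/- → run A
t=19: L0/L1/L2 = -/ACDFGH/- → run A
t=20: L0/L1/L2 = -/CDFGH/A → run C
t=21: L0/L1/L2 = -/CDFGH/A → run C
t=22: L0/L1/L2 = -/CDFGH/A → run C
t=23: L0/L1/L2 = -/CDFGH/A → run C
t=24: L0/L1/L2 = -/DFGH/AC → run D
t=25: L0/L1/L2 = -/DFGH/AC → run D
t=26: L0/L1/L2 = -/DFGH/AC → run D
t=27: L0/L1/L2 = -/DFGH/AC → run D
t=28: L0/L1/L2 = -/FGH/ACD → run F
t=29: L0/L1/L2 = -/GH/ACD → run G
t=30: L0/L1/L2 = -/GH/ACD → run G
t=31: L0/L1/L2 = -/GH/ACD → run G
t=32: L0/L1/L2 = -/GH/ACD → run G
t=33: L0/L1/L2 = -/H/ACDG → run H
t=34: L0/L1/L2 = -/H/ACDG → run H
t=35: L0/L1/L2 = -/H/ACDG → run H
t=36: L0/L1/L2 = -/H/ACDG → run H
t=37: L0/L1/L2 = -/-/ACDGH → run A
t=38: L0/L1/L2 = -/-/CDGH → run C
t=39: L0/L1/L2 = -/-/CDGH → run C
t=40: L0/L1/L2 = -/-/DGH → run D
t=41: L0/L1/L2 = -/-/GH → run G
t=42: L0/L1/L2 = -/-/GH → run G
t=43: L0/L1/L2 = -/-/H → run H
t=44: L0/L1/L2 = -/-/H → run H
t=45: (idle)
t=46: (idle)
t=47: (idle)
t=48: (idle)

completion order = E, B, F, A, C, D, G, H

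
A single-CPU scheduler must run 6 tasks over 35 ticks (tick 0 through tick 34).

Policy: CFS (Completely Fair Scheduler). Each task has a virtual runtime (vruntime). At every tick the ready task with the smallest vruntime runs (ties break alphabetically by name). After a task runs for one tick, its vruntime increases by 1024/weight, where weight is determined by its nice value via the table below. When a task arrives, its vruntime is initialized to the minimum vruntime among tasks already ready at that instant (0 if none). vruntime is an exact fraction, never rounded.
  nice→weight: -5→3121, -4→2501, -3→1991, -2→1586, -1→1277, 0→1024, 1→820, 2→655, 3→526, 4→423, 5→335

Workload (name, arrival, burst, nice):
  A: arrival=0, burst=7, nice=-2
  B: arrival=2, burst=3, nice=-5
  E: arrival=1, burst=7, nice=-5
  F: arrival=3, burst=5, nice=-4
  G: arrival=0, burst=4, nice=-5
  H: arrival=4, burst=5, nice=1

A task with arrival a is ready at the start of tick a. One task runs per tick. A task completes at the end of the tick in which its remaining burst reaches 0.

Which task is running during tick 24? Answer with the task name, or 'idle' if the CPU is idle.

t=0: vr[A=0 G=0] → run A
t=1: vr[A=512/793 E=0 G=0] → run E
t=2: vr[A=512/793 B=0 E=1024/3121 G=0] → run B
t=3: vr[A=512/793 B=1024/3121 E=1024/3121 F=0 G=0] → run F
t=4: vr[A=512/793 B=1024/3121 E=1024/3121 F=1024/2501 G=0 H=0] → run G
t=5: vr[A=512/793 B=1024/3121 E=1024/3121 F=1024/2501 G=1024/3121 H=0] → run H
t=6: vr[A=512/793 B=1024/3121 E=1024/3121 F=1024/2501 G=1024/3121 H=256/205] → run B
t=7: vr[A=512/793 B=2048/3121 E=1024/3121 F=1024/2501 G=1024/3121 H=256/205] → run E
t=8: vr[A=512/793 B=2048/3121 E=2048/3121 F=1024/2501 G=1024/3121 H=256/205] → run G
t=9: vr[A=512/793 B=2048/3121 E=2048/3121 F=1024/2501 G=2048/3121 H=256/205] → run F
t=10: vr[A=512/793 B=2048/3121 E=2048/3121 F=2048/2501 G=2048/3121 H=256/205] → run A
t=11: vr[A=1024/793 B=2048/3121 E=2048/3121 F=2048/2501 G=2048/3121 H=256/205] → run B
t=12: vr[A=1024/793 E=2048/3121 F=2048/2501 G=2048/3121 H=256/205] → run E
t=13: vr[A=1024/793 E=3072/3121 F=2048/2501 G=2048/3121 H=256/205] → run G
t=14: vr[A=1024/793 E=3072/3121 F=2048/2501 G=3072/3121 H=256/205] → run F
t=15: vr[A=1024/793 E=3072/3121 F=3072/2501 G=3072/3121 H=256/205] → run E
t=16: vr[A=1024/793 E=4096/3121 F=3072/2501 G=3072/3121 H=256/205] → run G
t=17: vr[A=1024/793 E=4096/3121 F=3072/2501 H=256/205] → run F
t=18: vr[A=1024/793 E=4096/3121 F=4096/2501 H=256/205] → run H
t=19: vr[A=1024/793 E=4096/3121 F=4096/2501 H=512/205] → run A
t=20: vr[A=1536/793 E=4096/3121 F=4096/2501 H=512/205] → run E
t=21: vr[A=1536/793 E=5120/3121 F=4096/2501 H=512/205] → run F
t=22: vr[A=1536/793 E=5120/3121 H=512/205] → run E
t=23: vr[A=1536/793 E=6144/3121 H=512/205] → run A
t=24: vr[A=2048/793 E=6144/3121 H=512/205] → run E
t=25: vr[A=2048/793 H=512/205] → run H
t=26: vr[A=2048/793 H=768/205] → run A
t=27: vr[A=2560/793 H=768/205] → run A
t=28: vr[A=3072/793 H=768/205] → run H
t=29: vr[A=3072/793 H=1024/205] → run A
t=30: vr[H=1024/205] → run H
t=31: (idle)
t=32: (idle)
t=33: (idle)
t=34: (idle)

running at tick 24 = E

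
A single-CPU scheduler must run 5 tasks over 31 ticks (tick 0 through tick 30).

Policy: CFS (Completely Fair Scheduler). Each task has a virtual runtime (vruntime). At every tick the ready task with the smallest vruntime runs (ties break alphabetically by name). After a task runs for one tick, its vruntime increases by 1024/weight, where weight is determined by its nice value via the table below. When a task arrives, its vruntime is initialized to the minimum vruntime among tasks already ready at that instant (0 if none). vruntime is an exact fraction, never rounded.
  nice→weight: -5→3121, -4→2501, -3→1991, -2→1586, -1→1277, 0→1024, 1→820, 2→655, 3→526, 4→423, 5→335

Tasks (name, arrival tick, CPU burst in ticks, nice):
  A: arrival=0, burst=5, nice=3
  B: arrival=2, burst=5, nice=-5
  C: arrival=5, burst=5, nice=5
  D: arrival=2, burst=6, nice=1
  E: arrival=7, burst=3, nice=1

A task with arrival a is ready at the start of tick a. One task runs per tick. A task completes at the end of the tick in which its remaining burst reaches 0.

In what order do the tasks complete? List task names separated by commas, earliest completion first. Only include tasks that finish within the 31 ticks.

completion order = B, E, A, D, C

t=0: vr[A=0] → run A
t=1: vr[A=512/263] → run A
t=2: vr[A=1024/263 B=1024/263 D=1024/263] → run A
t=3: vr[A=1536/263 B=1024/263 D=1024/263] → run B
t=4: vr[A=1536/263 B=3465216/820823 D=1024/263] → run D
t=5: vr[A=1536/263 B=3465216/820823 C=3465216/820823 D=277248/53915] → run B
t=6: vr[A=1536/263 B=3734528/820823 C=3465216/820823 D=277248/53915] → run C
t=7: vr[A=1536/263 B=3734528/820823 C=2001370112/274975705 D=277248/53915 E=3734528/820823] → run B
t=8: vr[A=1536/263 B=4003840/820823 C=2001370112/274975705 D=277248/53915 E=3734528/820823] → run E
t=9: vr[A=1536/263 B=4003840/820823 C=2001370112/274975705 D=277248/53915 E=975708928/168268715] → run B
t=10: vr[A=1536/263 B=4273152/820823 C=2001370112/274975705 D=277248/53915 E=975708928/168268715] → run D
t=11: vr[A=1536/263 B=4273152/820823 C=2001370112/274975705 D=344576/53915 E=975708928/168268715] → run B
t=12: vr[A=1536/263 C=2001370112/274975705 D=344576/53915 E=975708928/168268715] → run E
t=13: vr[A=1536/263 C=2001370112/274975705 D=344576/53915 E=1185839616/168268715] → run A
t=14: vr[A=2048/263 C=2001370112/274975705 D=344576/53915 E=1185839616/168268715] → run D
t=15: vr[A=2048/263 C=2001370112/274975705 D=411904/53915 E=1185839616/168268715] → run E
t=16: vr[A=2048/263 C=2001370112/274975705 D=411904/53915] → run C
t=17: vr[A=2048/263 C=2841892864/274975705 D=411904/53915] → run D
t=18: vr[A=2048/263 C=2841892864/274975705 D=479232/53915] → run A
t=19: vr[C=2841892864/274975705 D=479232/53915] → run D
t=20: vr[C=2841892864/274975705 D=109312/10783] → run D
t=21: vr[C=2841892864/274975705] → run C
t=22: vr[C=3682415616/274975705] → run C
t=23: vr[C=4522938368/274975705] → run C
t=24: (idle)
t=25: (idle)
t=26: (idle)
t=27: (idle)
t=28: (idle)
t=29: (idle)
t=30: (idle)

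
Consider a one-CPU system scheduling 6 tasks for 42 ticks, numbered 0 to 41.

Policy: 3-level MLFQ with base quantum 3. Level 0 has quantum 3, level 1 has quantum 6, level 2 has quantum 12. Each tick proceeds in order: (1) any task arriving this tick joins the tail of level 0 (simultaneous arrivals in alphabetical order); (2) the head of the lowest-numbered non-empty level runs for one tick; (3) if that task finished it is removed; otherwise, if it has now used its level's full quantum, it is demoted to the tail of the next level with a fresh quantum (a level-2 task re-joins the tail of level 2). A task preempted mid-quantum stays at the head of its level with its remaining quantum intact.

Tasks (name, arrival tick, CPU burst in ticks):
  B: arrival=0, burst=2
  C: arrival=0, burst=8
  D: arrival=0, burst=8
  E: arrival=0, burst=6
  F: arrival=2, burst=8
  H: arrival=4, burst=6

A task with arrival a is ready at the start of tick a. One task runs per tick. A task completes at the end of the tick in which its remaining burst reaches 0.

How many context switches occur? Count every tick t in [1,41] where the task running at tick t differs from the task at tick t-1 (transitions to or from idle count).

t=0: L0/L1/L2 = BCDE/-/- → run B
t=1: L0/L1/L2 = BCDE/-/- → run B
t=2: L0/L1/L2 = CDEF/-/- → run C
t=3: L0/L1/L2 = CDEF/-/- → run C
t=4: L0/L1/L2 = CDEFH/-/- → run C
t=5: L0/L1/L2 = DEFH/C/- → run D
t=6: L0/L1/L2 = DEFH/C/- → run D
t=7: L0/L1/L2 = DEFH/C/- → run D
t=8: L0/L1/L2 = EFH/CD/- → run E
t=9: L0/L1/L2 = EFH/CD/- → run E
t=10: L0/L1/L2 = EFH/CD/- → run E
t=11: L0/L1/L2 = FH/CDE/- → run F
t=12: L0/L1/L2 = FH/CDE/- → run F
t=13: L0/L1/L2 = FH/CDE/- → run F
t=14: L0/L1/L2 = H/CDEF/- → run H
t=15: L0/L1/L2 = H/CDEF/- → run H
t=16: L0/L1/L2 = H/CDEF/- → run H
t=17: L0/L1/L2 = -/CDEFH/- → run C
t=18: L0/L1/L2 = -/CDEFH/- → run C
t=19: L0/L1/L2 = -/CDEFH/- → run C
t=20: L0/L1/L2 = -/CDEFH/- → run C
t=21: L0/L1/L2 = -/CDEFH/- → run C
t=22: L0/L1/L2 = -/DEFH/- → run D
t=23: L0/L1/L2 = -/DEFH/- → run D
t=24: L0/L1/L2 = -/DEFH/- → run D
t=25: L0/L1/L2 = -/DEFH/- → run D
t=26: L0/L1/L2 = -/DEFH/- → run D
t=27: L0/L1/L2 = -/EFH/- → run E
t=28: L0/L1/L2 = -/EFH/- → run E
t=29: L0/L1/L2 = -/EFH/- → run E
t=30: L0/L1/L2 = -/FH/- → run F
t=31: L0/L1/L2 = -/FH/- → run F
t=32: L0/L1/L2 = -/FH/- → run F
t=33: L0/L1/L2 = -/FH/- → run F
t=34: L0/L1/L2 = -/FH/- → run F
t=35: L0/L1/L2 = -/H/- → run H
t=36: L0/L1/L2 = -/H/- → run H
t=37: L0/L1/L2 = -/H/- → run H
t=38: (idle)
t=39: (idle)
t=40: (idle)
t=41: (idle)

context switches = 11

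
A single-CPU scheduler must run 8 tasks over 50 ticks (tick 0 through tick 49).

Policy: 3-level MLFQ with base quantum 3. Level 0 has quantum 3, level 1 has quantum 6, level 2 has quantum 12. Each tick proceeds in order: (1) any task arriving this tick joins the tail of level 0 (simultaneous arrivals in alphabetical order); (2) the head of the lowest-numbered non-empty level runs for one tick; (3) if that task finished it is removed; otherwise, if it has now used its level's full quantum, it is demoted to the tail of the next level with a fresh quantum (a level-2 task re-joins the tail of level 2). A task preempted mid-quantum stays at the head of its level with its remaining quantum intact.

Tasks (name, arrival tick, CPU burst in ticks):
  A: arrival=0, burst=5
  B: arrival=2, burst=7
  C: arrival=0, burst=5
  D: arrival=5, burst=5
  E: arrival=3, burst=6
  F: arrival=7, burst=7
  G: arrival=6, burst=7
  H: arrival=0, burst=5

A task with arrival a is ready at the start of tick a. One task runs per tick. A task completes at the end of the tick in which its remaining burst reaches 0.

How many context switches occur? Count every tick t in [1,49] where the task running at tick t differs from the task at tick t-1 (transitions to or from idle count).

t=0: L0/L1/L2 = ACH/-/- → run A
t=1: L0/L1/L2 = ACH/-/- → run A
t=2: L0/L1/L2 = ACHB/-/- → run A
t=3: L0/L1/L2 = CHBE/A/- → run C
t=4: L0/L1/L2 = CHBE/A/- → run C
t=5: L0/L1/L2 = CHBED/A/- → run C
t=6: L0/L1/L2 = HBEDG/AC/- → run H
t=7: L0/L1/L2 = HBEDGF/AC/- → run H
t=8: L0/L1/L2 = HBEDGF/AC/- → run H
t=9: L0/L1/L2 = BEDGF/ACH/- → run B
t=10: L0/L1/L2 = BEDGF/ACH/- → run B
t=11: L0/L1/L2 = BEDGF/ACH/- → run B
t=12: L0/L1/L2 = EDGF/ACHB/- → run E
t=13: L0/L1/L2 = EDGF/ACHB/- → run E
t=14: L0/L1/L2 = EDGF/ACHB/- → run E
t=15: L0/L1/L2 = DGF/ACHBE/- → run D
t=16: L0/L1/L2 = DGF/ACHBE/- → run D
t=17: L0/L1/L2 = DGF/ACHBE/- → run D
t=18: L0/L1/L2 = GF/ACHBED/- → run G
t=19: L0/L1/L2 = GF/ACHBED/- → run G
t=20: L0/L1/L2 = GF/ACHBED/- → run G
t=21: L0/L1/L2 = F/ACHBEDG/- → run F
t=22: L0/L1/L2 = F/ACHBEDG/- → run F
t=23: L0/L1/L2 = F/ACHBEDG/- → run F
t=24: L0/L1/L2 = -/ACHBEDGF/- → run A
t=25: L0/L1/L2 = -/ACHBEDGF/- → run A
t=26: L0/L1/L2 = -/CHBEDGF/- → run C
t=27: L0/L1/L2 = -/CHBEDGF/- → run C
t=28: L0/L1/L2 = -/HBEDGF/- → run H
t=29: L0/L1/L2 = -/HBEDGF/- → run H
t=30: L0/L1/L2 = -/BEDGF/- → run B
t=31: L0/L1/L2 = -/BEDGF/- → run B
t=32: L0/L1/L2 = -/BEDGF/- → run B
t=33: L0/L1/L2 = -/BEDGF/- → run B
t=34: L0/L1/L2 = -/EDGF/- → run E
t=35: L0/L1/L2 = -/EDGF/- → run E
t=36: L0/L1/L2 = -/EDGF/- → run E
t=37: L0/L1/L2 = -/DGF/- → run D
t=38: L0/L1/L2 = -/DGF/- → run D
t=39: L0/L1/L2 = -/GF/- → run G
t=40: L0/L1/L2 = -/GF/- → run G
t=41: L0/L1/L2 = -/GF/- → run G
t=42: L0/L1/L2 = -/GF/- → run G
t=43: L0/L1/L2 = -/F/- → run F
t=44: L0/L1/L2 = -/F/- → run F
t=45: L0/L1/L2 = -/F/- → run F
t=46: L0/L1/L2 = -/F/- → run F
t=47: (idle)
t=48: (idle)
t=49: (idle)

context switches = 16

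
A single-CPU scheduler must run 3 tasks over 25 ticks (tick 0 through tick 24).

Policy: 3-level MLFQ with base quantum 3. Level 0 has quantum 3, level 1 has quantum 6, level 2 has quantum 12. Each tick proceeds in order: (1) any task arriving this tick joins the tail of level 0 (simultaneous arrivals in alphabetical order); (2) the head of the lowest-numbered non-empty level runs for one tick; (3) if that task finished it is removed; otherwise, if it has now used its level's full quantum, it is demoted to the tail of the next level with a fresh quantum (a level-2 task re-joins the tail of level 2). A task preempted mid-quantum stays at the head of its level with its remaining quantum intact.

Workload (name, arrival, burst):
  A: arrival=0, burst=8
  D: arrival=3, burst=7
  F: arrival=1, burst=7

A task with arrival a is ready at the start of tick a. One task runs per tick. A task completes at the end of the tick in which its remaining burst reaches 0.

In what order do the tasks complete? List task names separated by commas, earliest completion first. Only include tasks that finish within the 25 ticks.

t=0: L0/L1/L2 = A/-/- → run A
t=1: L0/L1/L2 = AF/-/- → run A
t=2: L0/L1/L2 = AF/-/- → run A
t=3: L0/L1/L2 = FD/A/- → run F
t=4: L0/L1/L2 = FD/A/- → run F
t=5: L0/L1/L2 = FD/A/- → run F
t=6: L0/L1/L2 = D/AF/- → run D
t=7: L0/L1/L2 = D/AF/- → run D
t=8: L0/L1/L2 = D/AF/- → run D
t=9: L0/L1/L2 = -/AFD/- → run A
t=10: L0/L1/L2 = -/AFD/- → run A
t=11: L0/L1/L2 = -/AFD/- → run A
t=12: L0/L1/L2 = -/AFD/- → run A
t=13: L0/L1/L2 = -/AFD/- → run A
t=14: L0/L1/L2 = -/FD/- → run F
t=15: L0/L1/L2 = -/FD/- → run F
t=16: L0/L1/L2 = -/FD/- → run F
t=17: L0/L1/L2 = -/FD/- → run F
t=18: L0/L1/L2 = -/D/- → run D
t=19: L0/L1/L2 = -/D/- → run D
t=20: L0/L1/L2 = -/D/- → run D
t=21: L0/L1/L2 = -/D/- → run D
t=22: (idle)
t=23: (idle)
t=24: (idle)

completion order = A, F, D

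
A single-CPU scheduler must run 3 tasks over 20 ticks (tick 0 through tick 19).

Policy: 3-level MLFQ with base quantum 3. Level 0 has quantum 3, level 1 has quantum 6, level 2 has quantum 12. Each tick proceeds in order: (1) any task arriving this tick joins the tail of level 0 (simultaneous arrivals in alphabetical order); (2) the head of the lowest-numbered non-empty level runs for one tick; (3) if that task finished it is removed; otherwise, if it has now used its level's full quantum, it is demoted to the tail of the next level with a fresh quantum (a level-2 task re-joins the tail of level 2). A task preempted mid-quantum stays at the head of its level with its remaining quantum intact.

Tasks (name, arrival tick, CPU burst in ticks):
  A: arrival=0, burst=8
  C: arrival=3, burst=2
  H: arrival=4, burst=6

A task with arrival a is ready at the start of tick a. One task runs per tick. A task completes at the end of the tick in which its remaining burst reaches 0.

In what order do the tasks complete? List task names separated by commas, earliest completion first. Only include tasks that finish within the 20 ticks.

t=0: L0/L1/L2 = A/-/- → run A
t=1: L0/L1/L2 = A/-/- → run A
t=2: L0/L1/L2 = A/-/- → run A
t=3: L0/L1/L2 = C/A/- → run C
t=4: L0/L1/L2 = CH/A/- → run C
t=5: L0/L1/L2 = H/A/- → run H
t=6: L0/L1/L2 = H/A/- → run H
t=7: L0/L1/L2 = H/A/- → run H
t=8: L0/L1/L2 = -/AH/- → run A
t=9: L0/L1/L2 = -/AH/- → run A
t=10: L0/L1/L2 = -/AH/- → run A
t=11: L0/L1/L2 = -/AH/- → run A
t=12: L0/L1/L2 = -/AH/- → run A
t=13: L0/L1/L2 = -/H/- → run H
t=14: L0/L1/L2 = -/H/- → run H
t=15: L0/L1/L2 = -/H/- → run H
t=16: (idle)
t=17: (idle)
t=18: (idle)
t=19: (idle)

completion order = C, A, H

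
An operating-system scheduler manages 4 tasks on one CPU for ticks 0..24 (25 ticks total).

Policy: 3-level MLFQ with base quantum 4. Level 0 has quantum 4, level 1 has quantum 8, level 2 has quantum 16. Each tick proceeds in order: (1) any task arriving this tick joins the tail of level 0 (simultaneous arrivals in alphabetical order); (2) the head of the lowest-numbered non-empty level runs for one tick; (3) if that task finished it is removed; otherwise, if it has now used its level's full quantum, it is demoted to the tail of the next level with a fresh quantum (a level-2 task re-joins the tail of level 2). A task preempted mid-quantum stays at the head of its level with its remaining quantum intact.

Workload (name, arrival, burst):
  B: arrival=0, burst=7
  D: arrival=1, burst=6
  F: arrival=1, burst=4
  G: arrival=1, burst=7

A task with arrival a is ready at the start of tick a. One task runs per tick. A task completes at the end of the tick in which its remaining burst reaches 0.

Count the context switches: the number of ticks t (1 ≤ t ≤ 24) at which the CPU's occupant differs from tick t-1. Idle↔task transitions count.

context switches = 7

t=0: L0/L1/L2 = B/-/- → run B
t=1: L0/L1/L2 = BDFG/-/- → run B
t=2: L0/L1/L2 = BDFG/-/- → run B
t=3: L0/L1/L2 = BDFG/-/- → run B
t=4: L0/L1/L2 = DFG/B/- → run D
t=5: L0/L1/L2 = DFG/B/- → run D
t=6: L0/L1/L2 = DFG/B/- → run D
t=7: L0/L1/L2 = DFG/B/- → run D
t=8: L0/L1/L2 = FG/BD/- → run F
t=9: L0/L1/L2 = FG/BD/- → run F
t=10: L0/L1/L2 = FG/BD/- → run F
t=11: L0/L1/L2 = FG/BD/- → run F
t=12: L0/L1/L2 = G/BD/- → run G
t=13: L0/L1/L2 = G/BD/- → run G
t=14: L0/L1/L2 = G/BD/- → run G
t=15: L0/L1/L2 = G/BD/- → run G
t=16: L0/L1/L2 = -/BDG/- → run B
t=17: L0/L1/L2 = -/BDG/- → run B
t=18: L0/L1/L2 = -/BDG/- → run B
t=19: L0/L1/L2 = -/DG/- → run D
t=20: L0/L1/L2 = -/DG/- → run D
t=21: L0/L1/L2 = -/G/- → run G
t=22: L0/L1/L2 = -/G/- → run G
t=23: L0/L1/L2 = -/G/- → run G
t=24: (idle)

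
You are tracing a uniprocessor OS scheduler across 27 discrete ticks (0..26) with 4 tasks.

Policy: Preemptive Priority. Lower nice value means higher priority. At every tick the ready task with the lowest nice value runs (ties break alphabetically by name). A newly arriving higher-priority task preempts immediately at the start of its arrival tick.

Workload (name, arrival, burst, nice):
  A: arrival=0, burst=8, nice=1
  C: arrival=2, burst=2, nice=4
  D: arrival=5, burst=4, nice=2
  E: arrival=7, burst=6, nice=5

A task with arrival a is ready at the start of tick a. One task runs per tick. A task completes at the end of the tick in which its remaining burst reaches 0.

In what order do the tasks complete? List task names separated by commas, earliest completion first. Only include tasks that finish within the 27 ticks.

t=0: ready={A} → run A
t=1: ready={A} → run A
t=2: ready={A,C} → run A
t=3: ready={A,C} → run A
t=4: ready={A,C} → run A
t=5: ready={A,C,D} → run A
t=6: ready={A,C,D} → run A
t=7: ready={A,C,D,E} → run A
t=8: ready={C,D,E} → run D
t=9: ready={C,D,E} → run D
t=10: ready={C,D,E} → run D
t=11: ready={C,D,E} → run D
t=12: ready={C,E} → run C
t=13: ready={C,E} → run C
t=14: ready={E} → run E
t=15: ready={E} → run E
t=16: ready={E} → run E
t=17: ready={E} → run E
t=18: ready={E} → run E
t=19: ready={E} → run E
t=20: (idle)
t=21: (idle)
t=22: (idle)
t=23: (idle)
t=24: (idle)
t=25: (idle)
t=26: (idle)

completion order = A, D, C, E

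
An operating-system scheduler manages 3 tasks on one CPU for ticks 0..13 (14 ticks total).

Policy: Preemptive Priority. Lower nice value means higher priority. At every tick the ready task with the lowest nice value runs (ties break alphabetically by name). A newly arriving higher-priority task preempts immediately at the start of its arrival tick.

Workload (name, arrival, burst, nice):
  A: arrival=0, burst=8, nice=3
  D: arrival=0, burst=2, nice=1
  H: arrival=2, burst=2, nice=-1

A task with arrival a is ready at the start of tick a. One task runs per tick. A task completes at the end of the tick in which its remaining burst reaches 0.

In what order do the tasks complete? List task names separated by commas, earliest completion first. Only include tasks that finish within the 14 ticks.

t=0: ready={A,D} → run D
t=1: ready={A,D} → run D
t=2: ready={A,H} → run H
t=3: ready={A,H} → run H
t=4: ready={A} → run A
t=5: ready={A} → run A
t=6: ready={A} → run A
t=7: ready={A} → run A
t=8: ready={A} → run A
t=9: ready={A} → run A
t=10: ready={A} → run A
t=11: ready={A} → run A
t=12: (idle)
t=13: (idle)

completion order = D, H, A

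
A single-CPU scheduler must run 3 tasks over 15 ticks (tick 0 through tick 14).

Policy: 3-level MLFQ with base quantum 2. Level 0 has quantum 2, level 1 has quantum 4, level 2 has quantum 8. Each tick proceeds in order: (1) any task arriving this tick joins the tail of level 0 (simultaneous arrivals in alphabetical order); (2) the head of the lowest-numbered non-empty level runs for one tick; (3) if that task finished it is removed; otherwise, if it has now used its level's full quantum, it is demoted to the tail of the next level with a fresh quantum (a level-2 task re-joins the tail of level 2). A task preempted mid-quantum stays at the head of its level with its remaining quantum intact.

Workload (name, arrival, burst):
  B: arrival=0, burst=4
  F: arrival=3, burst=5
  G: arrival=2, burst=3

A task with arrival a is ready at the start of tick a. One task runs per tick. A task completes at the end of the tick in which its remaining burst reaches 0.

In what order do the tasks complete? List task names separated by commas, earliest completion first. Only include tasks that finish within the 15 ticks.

completion order = B, G, F

t=0: L0/L1/L2 = B/-/- → run B
t=1: L0/L1/L2 = B/-/- → run B
t=2: L0/L1/L2 = G/B/- → run G
t=3: L0/L1/L2 = GF/B/- → run G
t=4: L0/L1/L2 = F/BG/- → run F
t=5: L0/L1/L2 = F/BG/- → run F
t=6: L0/L1/L2 = -/BGF/- → run B
t=7: L0/L1/L2 = -/BGF/- → run B
t=8: L0/L1/L2 = -/GF/- → run G
t=9: L0/L1/L2 = -/F/- → run F
t=10: L0/L1/L2 = -/F/- → run F
t=11: L0/L1/L2 = -/F/- → run F
t=12: (idle)
t=13: (idle)
t=14: (idle)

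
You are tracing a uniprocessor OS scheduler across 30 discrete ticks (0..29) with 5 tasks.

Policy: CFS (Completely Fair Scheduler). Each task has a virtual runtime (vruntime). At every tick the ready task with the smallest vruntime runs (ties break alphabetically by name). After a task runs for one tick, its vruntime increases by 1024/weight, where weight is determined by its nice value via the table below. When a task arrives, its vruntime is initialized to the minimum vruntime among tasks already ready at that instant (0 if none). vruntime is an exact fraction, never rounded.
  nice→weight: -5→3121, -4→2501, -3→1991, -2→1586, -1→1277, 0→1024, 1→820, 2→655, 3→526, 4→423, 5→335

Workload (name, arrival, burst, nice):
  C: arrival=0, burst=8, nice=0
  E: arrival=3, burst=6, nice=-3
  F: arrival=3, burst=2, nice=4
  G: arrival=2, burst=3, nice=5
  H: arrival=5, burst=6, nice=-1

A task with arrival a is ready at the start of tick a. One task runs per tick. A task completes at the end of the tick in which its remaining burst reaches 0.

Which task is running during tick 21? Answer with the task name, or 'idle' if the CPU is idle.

t=0: vr[C=0] → run C
t=1: vr[C=1] → run C
t=2: vr[C=2 G=2] → run C
t=3: vr[C=3 E=2 F=2 G=2] → run E
t=4: vr[C=3 E=5006/1991 F=2 G=2] → run F
t=5: vr[C=3 E=5006/1991 F=1870/423 G=2 H=2] → run G
t=6: vr[C=3 E=5006/1991 F=1870/423 G=1694/335 H=2] → run H
t=7: vr[C=3 E=5006/1991 F=1870/423 G=1694/335 H=3578/1277] → run E
t=8: vr[C=3 E=6030/1991 F=1870/423 G=1694/335 H=3578/1277] → run H
t=9: vr[C=3 E=6030/1991 F=1870/423 G=1694/335 H=4602/1277] → run C
t=10: vr[C=4 E=6030/1991 F=1870/423 G=1694/335 H=4602/1277] → run E
t=11: vr[C=4 E=7054/1991 F=1870/423 G=1694/335 H=4602/1277] → run E
t=12: vr[C=4 E=8078/1991 F=1870/423 G=1694/335 H=4602/1277] → run H
t=13: vr[C=4 E=8078/1991 F=1870/423 G=1694/335 H=5626/1277] → run C
t=14: vr[C=5 E=8078/1991 F=1870/423 G=1694/335 H=5626/1277] → run E
t=15: vr[C=5 E=9102/1991 F=1870/423 G=1694/335 H=5626/1277] → run H
t=16: vr[C=5 E=9102/1991 F=1870/423 G=1694/335 H=6650/1277] → run F
t=17: vr[C=5 E=9102/1991 G=1694/335 H=6650/1277] → run E
t=18: vr[C=5 G=1694/335 H=6650/1277] → run C
t=19: vr[C=6 G=1694/335 H=6650/1277] → run G
t=20: vr[C=6 G=2718/335 H=6650/1277] → run H
t=21: vr[C=6 G=2718/335 H=7674/1277] → run C
t=22: vr[C=7 G=2718/335 H=7674/1277] → run H
t=23: vr[C=7 G=2718/335] → run C
t=24: vr[G=2718/335] → run G
t=25: (idle)
t=26: (idle)
t=27: (idle)
t=28: (idle)
t=29: (idle)

running at tick 21 = C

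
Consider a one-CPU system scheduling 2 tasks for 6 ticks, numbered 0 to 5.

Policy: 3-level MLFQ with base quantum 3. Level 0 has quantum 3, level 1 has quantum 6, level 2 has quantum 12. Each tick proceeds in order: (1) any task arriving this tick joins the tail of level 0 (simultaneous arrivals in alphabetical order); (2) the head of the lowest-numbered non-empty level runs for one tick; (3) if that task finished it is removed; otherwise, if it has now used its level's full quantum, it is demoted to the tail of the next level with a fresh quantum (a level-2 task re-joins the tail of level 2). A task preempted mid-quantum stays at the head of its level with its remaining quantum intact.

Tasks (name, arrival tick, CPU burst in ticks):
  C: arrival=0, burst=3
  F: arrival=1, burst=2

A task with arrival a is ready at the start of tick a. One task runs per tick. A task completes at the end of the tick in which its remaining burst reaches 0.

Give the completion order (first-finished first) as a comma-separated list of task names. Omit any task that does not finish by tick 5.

t=0: L0/L1/L2 = C/-/- → run C
t=1: L0/L1/L2 = CF/-/- → run C
t=2: L0/L1/L2 = CF/-/- → run C
t=3: L0/L1/L2 = F/-/- → run F
t=4: L0/L1/L2 = F/-/- → run F
t=5: (idle)

completion order = C, F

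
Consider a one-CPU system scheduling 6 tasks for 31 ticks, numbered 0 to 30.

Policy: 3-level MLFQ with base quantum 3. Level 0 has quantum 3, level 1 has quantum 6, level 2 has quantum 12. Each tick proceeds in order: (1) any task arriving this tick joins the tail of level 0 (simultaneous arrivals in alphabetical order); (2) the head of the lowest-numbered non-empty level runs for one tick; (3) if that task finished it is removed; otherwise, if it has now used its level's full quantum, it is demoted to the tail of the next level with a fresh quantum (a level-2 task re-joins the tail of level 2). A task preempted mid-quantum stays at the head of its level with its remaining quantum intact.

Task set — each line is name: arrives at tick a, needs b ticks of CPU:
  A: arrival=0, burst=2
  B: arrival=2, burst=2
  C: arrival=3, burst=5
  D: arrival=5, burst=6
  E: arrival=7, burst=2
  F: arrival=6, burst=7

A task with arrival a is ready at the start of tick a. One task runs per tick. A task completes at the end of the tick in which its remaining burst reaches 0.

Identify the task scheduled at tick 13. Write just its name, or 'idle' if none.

t=0: L0/L1/L2 = A/-/- → run A
t=1: L0/L1/L2 = A/-/- → run A
t=2: L0/L1/L2 = B/-/- → run B
t=3: L0/L1/L2 = BC/-/- → run B
t=4: L0/L1/L2 = C/-/- → run C
t=5: L0/L1/L2 = CD/-/- → run C
t=6: L0/L1/L2 = CDF/-/- → run C
t=7: L0/L1/L2 = DFE/C/- → run D
t=8: L0/L1/L2 = DFE/C/- → run D
t=9: L0/L1/L2 = DFE/C/- → run D
t=10: L0/L1/L2 = FE/CD/- → run F
t=11: L0/L1/L2 = FE/CD/- → run F
t=12: L0/L1/L2 = FE/CD/- → run F
t=13: L0/L1/L2 = E/CDF/- → run E
t=14: L0/L1/L2 = E/CDF/- → run E
t=15: L0/L1/L2 = -/CDF/- → run C
t=16: L0/L1/L2 = -/CDF/- → run C
t=17: L0/L1/L2 = -/DF/- → run D
t=18: L0/L1/L2 = -/DF/- → run D
t=19: L0/L1/L2 = -/DF/- → run D
t=20: L0/L1/L2 = -/F/- → run F
t=21: L0/L1/L2 = -/F/- → run F
t=22: L0/L1/L2 = -/F/- → run F
t=23: L0/L1/L2 = -/F/- → run F
t=24: (idle)
t=25: (idle)
t=26: (idle)
t=27: (idle)
t=28: (idle)
t=29: (idle)
t=30: (idle)

running at tick 13 = E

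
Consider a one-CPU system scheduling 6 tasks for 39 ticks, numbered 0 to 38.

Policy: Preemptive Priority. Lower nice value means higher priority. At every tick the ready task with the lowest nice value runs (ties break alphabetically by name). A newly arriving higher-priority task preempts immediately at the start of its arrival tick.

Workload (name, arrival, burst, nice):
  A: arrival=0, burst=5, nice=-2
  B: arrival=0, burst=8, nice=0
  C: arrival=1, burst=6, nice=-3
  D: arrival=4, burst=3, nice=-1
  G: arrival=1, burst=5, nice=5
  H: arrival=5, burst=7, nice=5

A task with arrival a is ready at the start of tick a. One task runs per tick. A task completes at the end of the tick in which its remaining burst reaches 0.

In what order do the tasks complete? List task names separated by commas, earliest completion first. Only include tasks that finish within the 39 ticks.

t=0: ready={A,B} → run A
t=1: ready={A,B,C,G} → run C
t=2: ready={A,B,C,G} → run C
t=3: ready={A,B,C,G} → run C
t=4: ready={A,B,C,D,G} → run C
t=5: ready={A,B,C,D,G,H} → run C
t=6: ready={A,B,C,D,G,H} → run C
t=7: ready={A,B,D,G,H} → run A
t=8: ready={A,B,D,G,H} → run A
t=9: ready={A,B,D,G,H} → run A
t=10: ready={A,B,D,G,H} → run A
t=11: ready={B,D,G,H} → run D
t=12: ready={B,D,G,H} → run D
t=13: ready={B,D,G,H} → run D
t=14: ready={B,G,H} → run B
t=15: ready={B,G,H} → run B
t=16: ready={B,G,H} → run B
t=17: ready={B,G,H} → run B
t=18: ready={B,G,H} → run B
t=19: ready={B,G,H} → run B
t=20: ready={B,G,H} → run B
t=21: ready={B,G,H} → run B
t=22: ready={G,H} → run G
t=23: ready={G,H} → run G
t=24: ready={G,H} → run G
t=25: ready={G,H} → run G
t=26: ready={G,H} → run G
t=27: ready={H} → run H
t=28: ready={H} → run H
t=29: ready={H} → run H
t=30: ready={H} → run H
t=31: ready={H} → run H
t=32: ready={H} → run H
t=33: ready={H} → run H
t=34: (idle)
t=35: (idle)
t=36: (idle)
t=37: (idle)
t=38: (idle)

completion order = C, A, D, B, G, H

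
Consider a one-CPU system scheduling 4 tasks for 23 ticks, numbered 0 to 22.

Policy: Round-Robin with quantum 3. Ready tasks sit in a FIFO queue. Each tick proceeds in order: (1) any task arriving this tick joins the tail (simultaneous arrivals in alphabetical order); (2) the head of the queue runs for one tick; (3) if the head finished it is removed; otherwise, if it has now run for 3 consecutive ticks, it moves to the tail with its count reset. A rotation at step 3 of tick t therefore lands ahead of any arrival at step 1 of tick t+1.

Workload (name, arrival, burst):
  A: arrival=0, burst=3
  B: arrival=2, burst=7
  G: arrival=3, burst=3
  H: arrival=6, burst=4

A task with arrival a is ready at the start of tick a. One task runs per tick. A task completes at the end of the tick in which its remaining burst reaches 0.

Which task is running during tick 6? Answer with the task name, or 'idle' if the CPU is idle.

running at tick 6 = G

t=0: queue=[A] q_used=0 → run A
t=1: queue=[A] q_used=1 → run A
t=2: queue=[A,B] q_used=2 → run A
t=3: queue=[B,G] q_used=0 → run B
t=4: queue=[B,G] q_used=1 → run B
t=5: queue=[B,G] q_used=2 → run B
t=6: queue=[G,B,H] q_used=0 → run G
t=7: queue=[G,B,H] q_used=1 → run G
t=8: queue=[G,B,H] q_used=2 → run G
t=9: queue=[B,H] q_used=0 → run B
t=10: queue=[B,H] q_used=1 → run B
t=11: queue=[B,H] q_used=2 → run B
t=12: queue=[H,B] q_used=0 → run H
t=13: queue=[H,B] q_used=1 → run H
t=14: queue=[H,B] q_used=2 → run H
t=15: queue=[B,H] q_used=0 → run B
t=16: queue=[H] q_used=0 → run H
t=17: (idle)
t=18: (idle)
t=19: (idle)
t=20: (idle)
t=21: (idle)
t=22: (idle)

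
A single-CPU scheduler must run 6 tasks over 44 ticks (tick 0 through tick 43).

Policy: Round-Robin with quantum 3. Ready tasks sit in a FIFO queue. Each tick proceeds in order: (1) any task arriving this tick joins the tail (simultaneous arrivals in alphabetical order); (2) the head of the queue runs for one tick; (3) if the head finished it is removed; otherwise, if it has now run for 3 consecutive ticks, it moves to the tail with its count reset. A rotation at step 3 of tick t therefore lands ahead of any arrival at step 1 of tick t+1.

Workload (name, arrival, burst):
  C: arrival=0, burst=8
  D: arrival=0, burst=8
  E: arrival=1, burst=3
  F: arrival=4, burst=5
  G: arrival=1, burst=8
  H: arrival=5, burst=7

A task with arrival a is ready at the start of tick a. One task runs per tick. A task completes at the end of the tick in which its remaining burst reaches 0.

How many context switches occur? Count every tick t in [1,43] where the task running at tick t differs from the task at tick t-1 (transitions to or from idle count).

t=0: queue=[C,D] q_used=0 → run C
t=1: queue=[C,D,E,G] q_used=1 → run C
t=2: queue=[C,D,E,G] q_used=2 → run C
t=3: queue=[D,E,G,C] q_used=0 → run D
t=4: queue=[D,E,G,C,F] q_used=1 → run D
t=5: queue=[D,E,G,C,F,H] q_used=2 → run D
t=6: queue=[E,G,C,F,H,D] q_used=0 → run E
t=7: queue=[E,G,C,F,H,D] q_used=1 → run E
t=8: queue=[E,G,C,F,H,D] q_used=2 → run E
t=9: queue=[G,C,F,H,D] q_used=0 → run G
t=10: queue=[G,C,F,H,D] q_used=1 → run G
t=11: queue=[G,C,F,H,D] q_used=2 → run G
t=12: queue=[C,F,H,D,G] q_used=0 → run C
t=13: queue=[C,F,H,D,G] q_used=1 → run C
t=14: queue=[C,F,H,D,G] q_used=2 → run C
t=15: queue=[F,H,D,G,C] q_used=0 → run F
t=16: queue=[F,H,D,G,C] q_used=1 → run F
t=17: queue=[F,H,D,G,C] q_used=2 → run F
t=18: queue=[H,D,G,C,F] q_used=0 → run H
t=19: queue=[H,D,G,C,F] q_used=1 → run H
t=20: queue=[H,D,G,C,F] q_used=2 → run H
t=21: queue=[D,G,C,F,H] q_used=0 → run D
t=22: queue=[D,G,C,F,H] q_used=1 → run D
t=23: queue=[D,G,C,F,H] q_used=2 → run D
t=24: queue=[G,C,F,H,D] q_used=0 → run G
t=25: queue=[G,C,F,H,D] q_used=1 → run G
t=26: queue=[G,C,F,H,D] q_used=2 → run G
t=27: queue=[C,F,H,D,G] q_used=0 → run C
t=28: queue=[C,F,H,D,G] q_used=1 → run C
t=29: queue=[F,H,D,G] q_used=0 → run F
t=30: queue=[F,H,D,G] q_used=1 → run F
t=31: queue=[H,D,G] q_used=0 → run H
t=32: queue=[H,D,G] q_used=1 → run H
t=33: queue=[H,D,G] q_used=2 → run H
t=34: queue=[D,G,H] q_used=0 → run D
t=35: queue=[D,G,H] q_used=1 → run D
t=36: queue=[G,H] q_used=0 → run G
t=37: queue=[G,H] q_used=1 → run G
t=38: queue=[H] q_used=0 → run H
t=39: (idle)
t=40: (idle)
t=41: (idle)
t=42: (idle)
t=43: (idle)

context switches = 15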